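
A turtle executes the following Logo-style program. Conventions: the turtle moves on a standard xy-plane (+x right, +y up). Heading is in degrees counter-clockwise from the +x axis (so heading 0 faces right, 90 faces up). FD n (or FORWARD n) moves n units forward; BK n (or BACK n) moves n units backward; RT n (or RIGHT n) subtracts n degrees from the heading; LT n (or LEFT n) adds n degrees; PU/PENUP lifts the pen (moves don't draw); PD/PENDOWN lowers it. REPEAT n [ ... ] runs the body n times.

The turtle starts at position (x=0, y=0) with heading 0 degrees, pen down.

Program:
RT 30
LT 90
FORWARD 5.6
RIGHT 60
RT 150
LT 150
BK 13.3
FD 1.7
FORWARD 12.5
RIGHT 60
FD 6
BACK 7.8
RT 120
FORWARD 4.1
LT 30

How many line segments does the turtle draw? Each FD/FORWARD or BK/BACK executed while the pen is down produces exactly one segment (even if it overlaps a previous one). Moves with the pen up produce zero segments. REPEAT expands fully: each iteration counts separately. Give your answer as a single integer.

Answer: 7

Derivation:
Executing turtle program step by step:
Start: pos=(0,0), heading=0, pen down
RT 30: heading 0 -> 330
LT 90: heading 330 -> 60
FD 5.6: (0,0) -> (2.8,4.85) [heading=60, draw]
RT 60: heading 60 -> 0
RT 150: heading 0 -> 210
LT 150: heading 210 -> 0
BK 13.3: (2.8,4.85) -> (-10.5,4.85) [heading=0, draw]
FD 1.7: (-10.5,4.85) -> (-8.8,4.85) [heading=0, draw]
FD 12.5: (-8.8,4.85) -> (3.7,4.85) [heading=0, draw]
RT 60: heading 0 -> 300
FD 6: (3.7,4.85) -> (6.7,-0.346) [heading=300, draw]
BK 7.8: (6.7,-0.346) -> (2.8,6.409) [heading=300, draw]
RT 120: heading 300 -> 180
FD 4.1: (2.8,6.409) -> (-1.3,6.409) [heading=180, draw]
LT 30: heading 180 -> 210
Final: pos=(-1.3,6.409), heading=210, 7 segment(s) drawn
Segments drawn: 7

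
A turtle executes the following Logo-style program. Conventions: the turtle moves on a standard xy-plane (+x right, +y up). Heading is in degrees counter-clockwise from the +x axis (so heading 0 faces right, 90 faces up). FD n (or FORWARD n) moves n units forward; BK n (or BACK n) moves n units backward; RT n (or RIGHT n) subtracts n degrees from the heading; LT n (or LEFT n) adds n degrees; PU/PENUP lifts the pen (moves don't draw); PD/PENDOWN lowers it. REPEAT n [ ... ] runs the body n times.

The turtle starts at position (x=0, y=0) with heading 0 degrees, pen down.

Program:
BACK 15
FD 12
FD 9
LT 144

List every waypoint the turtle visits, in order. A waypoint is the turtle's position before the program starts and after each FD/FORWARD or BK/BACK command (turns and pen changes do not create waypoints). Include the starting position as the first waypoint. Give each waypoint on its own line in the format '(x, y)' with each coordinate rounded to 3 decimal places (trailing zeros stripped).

Executing turtle program step by step:
Start: pos=(0,0), heading=0, pen down
BK 15: (0,0) -> (-15,0) [heading=0, draw]
FD 12: (-15,0) -> (-3,0) [heading=0, draw]
FD 9: (-3,0) -> (6,0) [heading=0, draw]
LT 144: heading 0 -> 144
Final: pos=(6,0), heading=144, 3 segment(s) drawn
Waypoints (4 total):
(0, 0)
(-15, 0)
(-3, 0)
(6, 0)

Answer: (0, 0)
(-15, 0)
(-3, 0)
(6, 0)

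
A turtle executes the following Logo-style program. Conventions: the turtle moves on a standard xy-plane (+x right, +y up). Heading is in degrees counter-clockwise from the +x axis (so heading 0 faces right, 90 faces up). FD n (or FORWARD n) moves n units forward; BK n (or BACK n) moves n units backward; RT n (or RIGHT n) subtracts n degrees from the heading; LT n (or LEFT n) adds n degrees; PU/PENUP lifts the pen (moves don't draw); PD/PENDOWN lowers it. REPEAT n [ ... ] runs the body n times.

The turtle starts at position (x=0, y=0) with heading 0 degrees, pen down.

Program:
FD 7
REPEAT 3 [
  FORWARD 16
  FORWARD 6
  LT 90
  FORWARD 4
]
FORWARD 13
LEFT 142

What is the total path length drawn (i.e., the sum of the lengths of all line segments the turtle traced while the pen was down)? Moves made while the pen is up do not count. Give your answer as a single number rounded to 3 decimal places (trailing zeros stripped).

Answer: 98

Derivation:
Executing turtle program step by step:
Start: pos=(0,0), heading=0, pen down
FD 7: (0,0) -> (7,0) [heading=0, draw]
REPEAT 3 [
  -- iteration 1/3 --
  FD 16: (7,0) -> (23,0) [heading=0, draw]
  FD 6: (23,0) -> (29,0) [heading=0, draw]
  LT 90: heading 0 -> 90
  FD 4: (29,0) -> (29,4) [heading=90, draw]
  -- iteration 2/3 --
  FD 16: (29,4) -> (29,20) [heading=90, draw]
  FD 6: (29,20) -> (29,26) [heading=90, draw]
  LT 90: heading 90 -> 180
  FD 4: (29,26) -> (25,26) [heading=180, draw]
  -- iteration 3/3 --
  FD 16: (25,26) -> (9,26) [heading=180, draw]
  FD 6: (9,26) -> (3,26) [heading=180, draw]
  LT 90: heading 180 -> 270
  FD 4: (3,26) -> (3,22) [heading=270, draw]
]
FD 13: (3,22) -> (3,9) [heading=270, draw]
LT 142: heading 270 -> 52
Final: pos=(3,9), heading=52, 11 segment(s) drawn

Segment lengths:
  seg 1: (0,0) -> (7,0), length = 7
  seg 2: (7,0) -> (23,0), length = 16
  seg 3: (23,0) -> (29,0), length = 6
  seg 4: (29,0) -> (29,4), length = 4
  seg 5: (29,4) -> (29,20), length = 16
  seg 6: (29,20) -> (29,26), length = 6
  seg 7: (29,26) -> (25,26), length = 4
  seg 8: (25,26) -> (9,26), length = 16
  seg 9: (9,26) -> (3,26), length = 6
  seg 10: (3,26) -> (3,22), length = 4
  seg 11: (3,22) -> (3,9), length = 13
Total = 98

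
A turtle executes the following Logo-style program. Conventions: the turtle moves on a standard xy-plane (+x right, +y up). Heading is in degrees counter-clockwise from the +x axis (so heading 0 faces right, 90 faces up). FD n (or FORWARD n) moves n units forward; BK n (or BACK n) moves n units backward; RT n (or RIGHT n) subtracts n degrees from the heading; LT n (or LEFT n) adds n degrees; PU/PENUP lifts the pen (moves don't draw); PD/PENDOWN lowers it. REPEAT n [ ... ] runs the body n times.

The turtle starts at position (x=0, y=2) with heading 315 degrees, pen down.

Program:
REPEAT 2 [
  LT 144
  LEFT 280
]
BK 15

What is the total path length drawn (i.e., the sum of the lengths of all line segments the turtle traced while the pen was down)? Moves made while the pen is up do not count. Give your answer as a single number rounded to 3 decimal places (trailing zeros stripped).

Executing turtle program step by step:
Start: pos=(0,2), heading=315, pen down
REPEAT 2 [
  -- iteration 1/2 --
  LT 144: heading 315 -> 99
  LT 280: heading 99 -> 19
  -- iteration 2/2 --
  LT 144: heading 19 -> 163
  LT 280: heading 163 -> 83
]
BK 15: (0,2) -> (-1.828,-12.888) [heading=83, draw]
Final: pos=(-1.828,-12.888), heading=83, 1 segment(s) drawn

Segment lengths:
  seg 1: (0,2) -> (-1.828,-12.888), length = 15
Total = 15

Answer: 15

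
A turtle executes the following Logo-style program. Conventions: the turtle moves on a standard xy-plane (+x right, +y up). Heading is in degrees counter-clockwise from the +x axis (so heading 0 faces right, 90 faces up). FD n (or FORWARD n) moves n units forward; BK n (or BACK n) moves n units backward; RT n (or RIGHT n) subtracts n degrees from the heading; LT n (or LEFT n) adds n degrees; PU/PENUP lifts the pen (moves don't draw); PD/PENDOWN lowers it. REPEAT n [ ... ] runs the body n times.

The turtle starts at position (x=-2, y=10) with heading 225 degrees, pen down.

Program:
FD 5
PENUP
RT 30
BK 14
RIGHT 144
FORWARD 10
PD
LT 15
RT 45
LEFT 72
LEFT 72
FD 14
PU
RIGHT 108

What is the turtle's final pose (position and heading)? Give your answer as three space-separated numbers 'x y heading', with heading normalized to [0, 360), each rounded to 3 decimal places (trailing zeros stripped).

Answer: 0.758 21.483 57

Derivation:
Executing turtle program step by step:
Start: pos=(-2,10), heading=225, pen down
FD 5: (-2,10) -> (-5.536,6.464) [heading=225, draw]
PU: pen up
RT 30: heading 225 -> 195
BK 14: (-5.536,6.464) -> (7.987,10.088) [heading=195, move]
RT 144: heading 195 -> 51
FD 10: (7.987,10.088) -> (14.281,17.859) [heading=51, move]
PD: pen down
LT 15: heading 51 -> 66
RT 45: heading 66 -> 21
LT 72: heading 21 -> 93
LT 72: heading 93 -> 165
FD 14: (14.281,17.859) -> (0.758,21.483) [heading=165, draw]
PU: pen up
RT 108: heading 165 -> 57
Final: pos=(0.758,21.483), heading=57, 2 segment(s) drawn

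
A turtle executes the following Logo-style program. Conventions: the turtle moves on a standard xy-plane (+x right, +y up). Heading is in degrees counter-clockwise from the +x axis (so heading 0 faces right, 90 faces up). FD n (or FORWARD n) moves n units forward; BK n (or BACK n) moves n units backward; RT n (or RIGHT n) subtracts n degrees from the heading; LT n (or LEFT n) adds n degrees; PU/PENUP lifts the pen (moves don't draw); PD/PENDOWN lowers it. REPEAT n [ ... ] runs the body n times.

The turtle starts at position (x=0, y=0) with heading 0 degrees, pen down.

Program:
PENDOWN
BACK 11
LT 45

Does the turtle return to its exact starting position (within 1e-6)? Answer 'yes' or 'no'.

Answer: no

Derivation:
Executing turtle program step by step:
Start: pos=(0,0), heading=0, pen down
PD: pen down
BK 11: (0,0) -> (-11,0) [heading=0, draw]
LT 45: heading 0 -> 45
Final: pos=(-11,0), heading=45, 1 segment(s) drawn

Start position: (0, 0)
Final position: (-11, 0)
Distance = 11; >= 1e-6 -> NOT closed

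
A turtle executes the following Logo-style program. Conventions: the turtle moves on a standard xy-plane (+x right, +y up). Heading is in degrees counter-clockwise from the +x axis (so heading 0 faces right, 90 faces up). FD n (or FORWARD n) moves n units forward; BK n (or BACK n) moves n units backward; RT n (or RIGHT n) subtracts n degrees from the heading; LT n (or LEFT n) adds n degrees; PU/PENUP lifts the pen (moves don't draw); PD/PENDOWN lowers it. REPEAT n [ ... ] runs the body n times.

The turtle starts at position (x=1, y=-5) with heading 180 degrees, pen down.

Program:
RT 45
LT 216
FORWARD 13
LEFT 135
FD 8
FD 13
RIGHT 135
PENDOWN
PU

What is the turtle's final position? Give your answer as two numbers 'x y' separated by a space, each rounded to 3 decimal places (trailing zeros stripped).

Executing turtle program step by step:
Start: pos=(1,-5), heading=180, pen down
RT 45: heading 180 -> 135
LT 216: heading 135 -> 351
FD 13: (1,-5) -> (13.84,-7.034) [heading=351, draw]
LT 135: heading 351 -> 126
FD 8: (13.84,-7.034) -> (9.138,-0.562) [heading=126, draw]
FD 13: (9.138,-0.562) -> (1.496,9.956) [heading=126, draw]
RT 135: heading 126 -> 351
PD: pen down
PU: pen up
Final: pos=(1.496,9.956), heading=351, 3 segment(s) drawn

Answer: 1.496 9.956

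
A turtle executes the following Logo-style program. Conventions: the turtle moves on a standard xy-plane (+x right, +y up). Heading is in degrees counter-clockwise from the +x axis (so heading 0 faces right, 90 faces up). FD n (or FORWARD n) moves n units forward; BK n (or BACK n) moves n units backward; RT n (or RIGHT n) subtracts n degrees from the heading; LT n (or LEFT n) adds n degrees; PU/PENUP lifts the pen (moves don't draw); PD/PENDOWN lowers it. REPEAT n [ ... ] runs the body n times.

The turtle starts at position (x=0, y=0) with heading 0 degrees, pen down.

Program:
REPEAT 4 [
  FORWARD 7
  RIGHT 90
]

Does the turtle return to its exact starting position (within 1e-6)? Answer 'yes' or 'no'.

Executing turtle program step by step:
Start: pos=(0,0), heading=0, pen down
REPEAT 4 [
  -- iteration 1/4 --
  FD 7: (0,0) -> (7,0) [heading=0, draw]
  RT 90: heading 0 -> 270
  -- iteration 2/4 --
  FD 7: (7,0) -> (7,-7) [heading=270, draw]
  RT 90: heading 270 -> 180
  -- iteration 3/4 --
  FD 7: (7,-7) -> (0,-7) [heading=180, draw]
  RT 90: heading 180 -> 90
  -- iteration 4/4 --
  FD 7: (0,-7) -> (0,0) [heading=90, draw]
  RT 90: heading 90 -> 0
]
Final: pos=(0,0), heading=0, 4 segment(s) drawn

Start position: (0, 0)
Final position: (0, 0)
Distance = 0; < 1e-6 -> CLOSED

Answer: yes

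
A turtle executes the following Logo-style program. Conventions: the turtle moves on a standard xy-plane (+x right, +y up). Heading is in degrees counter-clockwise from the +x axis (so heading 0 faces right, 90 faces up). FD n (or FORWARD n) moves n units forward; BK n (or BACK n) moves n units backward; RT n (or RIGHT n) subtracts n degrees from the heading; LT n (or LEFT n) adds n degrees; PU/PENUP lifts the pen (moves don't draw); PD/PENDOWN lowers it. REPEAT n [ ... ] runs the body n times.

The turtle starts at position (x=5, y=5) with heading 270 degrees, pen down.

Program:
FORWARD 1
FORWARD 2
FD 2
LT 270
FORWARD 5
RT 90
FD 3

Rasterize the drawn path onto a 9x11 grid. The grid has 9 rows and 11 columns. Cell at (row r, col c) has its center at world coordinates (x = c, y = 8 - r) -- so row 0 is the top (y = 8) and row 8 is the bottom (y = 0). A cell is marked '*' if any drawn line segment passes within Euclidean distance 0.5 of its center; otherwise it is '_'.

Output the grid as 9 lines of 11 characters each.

Answer: ___________
___________
___________
_____*_____
_____*_____
*____*_____
*____*_____
*____*_____
******_____

Derivation:
Segment 0: (5,5) -> (5,4)
Segment 1: (5,4) -> (5,2)
Segment 2: (5,2) -> (5,0)
Segment 3: (5,0) -> (0,0)
Segment 4: (0,0) -> (0,3)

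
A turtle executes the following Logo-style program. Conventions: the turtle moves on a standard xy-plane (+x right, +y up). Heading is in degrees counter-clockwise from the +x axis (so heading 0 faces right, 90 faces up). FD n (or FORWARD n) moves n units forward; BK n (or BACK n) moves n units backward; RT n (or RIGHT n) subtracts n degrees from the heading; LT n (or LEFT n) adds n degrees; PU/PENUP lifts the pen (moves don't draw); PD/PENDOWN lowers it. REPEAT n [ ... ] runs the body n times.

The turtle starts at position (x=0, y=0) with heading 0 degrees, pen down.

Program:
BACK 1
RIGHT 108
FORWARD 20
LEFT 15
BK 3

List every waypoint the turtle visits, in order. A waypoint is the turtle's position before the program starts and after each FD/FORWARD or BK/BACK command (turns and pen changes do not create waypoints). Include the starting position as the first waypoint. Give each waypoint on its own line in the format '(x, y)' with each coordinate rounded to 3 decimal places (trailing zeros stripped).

Executing turtle program step by step:
Start: pos=(0,0), heading=0, pen down
BK 1: (0,0) -> (-1,0) [heading=0, draw]
RT 108: heading 0 -> 252
FD 20: (-1,0) -> (-7.18,-19.021) [heading=252, draw]
LT 15: heading 252 -> 267
BK 3: (-7.18,-19.021) -> (-7.023,-16.025) [heading=267, draw]
Final: pos=(-7.023,-16.025), heading=267, 3 segment(s) drawn
Waypoints (4 total):
(0, 0)
(-1, 0)
(-7.18, -19.021)
(-7.023, -16.025)

Answer: (0, 0)
(-1, 0)
(-7.18, -19.021)
(-7.023, -16.025)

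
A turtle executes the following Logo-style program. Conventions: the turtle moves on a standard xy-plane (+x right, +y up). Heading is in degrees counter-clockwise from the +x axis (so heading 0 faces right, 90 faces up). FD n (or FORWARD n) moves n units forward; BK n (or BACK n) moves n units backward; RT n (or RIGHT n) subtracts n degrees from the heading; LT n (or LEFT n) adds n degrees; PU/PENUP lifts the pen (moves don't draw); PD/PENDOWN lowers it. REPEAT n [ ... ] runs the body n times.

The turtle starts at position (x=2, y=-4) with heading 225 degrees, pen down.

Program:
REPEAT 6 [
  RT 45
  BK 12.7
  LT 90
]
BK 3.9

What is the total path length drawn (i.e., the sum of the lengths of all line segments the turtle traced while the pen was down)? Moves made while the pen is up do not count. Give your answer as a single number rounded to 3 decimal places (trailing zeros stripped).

Executing turtle program step by step:
Start: pos=(2,-4), heading=225, pen down
REPEAT 6 [
  -- iteration 1/6 --
  RT 45: heading 225 -> 180
  BK 12.7: (2,-4) -> (14.7,-4) [heading=180, draw]
  LT 90: heading 180 -> 270
  -- iteration 2/6 --
  RT 45: heading 270 -> 225
  BK 12.7: (14.7,-4) -> (23.68,4.98) [heading=225, draw]
  LT 90: heading 225 -> 315
  -- iteration 3/6 --
  RT 45: heading 315 -> 270
  BK 12.7: (23.68,4.98) -> (23.68,17.68) [heading=270, draw]
  LT 90: heading 270 -> 0
  -- iteration 4/6 --
  RT 45: heading 0 -> 315
  BK 12.7: (23.68,17.68) -> (14.7,26.661) [heading=315, draw]
  LT 90: heading 315 -> 45
  -- iteration 5/6 --
  RT 45: heading 45 -> 0
  BK 12.7: (14.7,26.661) -> (2,26.661) [heading=0, draw]
  LT 90: heading 0 -> 90
  -- iteration 6/6 --
  RT 45: heading 90 -> 45
  BK 12.7: (2,26.661) -> (-6.98,17.68) [heading=45, draw]
  LT 90: heading 45 -> 135
]
BK 3.9: (-6.98,17.68) -> (-4.223,14.923) [heading=135, draw]
Final: pos=(-4.223,14.923), heading=135, 7 segment(s) drawn

Segment lengths:
  seg 1: (2,-4) -> (14.7,-4), length = 12.7
  seg 2: (14.7,-4) -> (23.68,4.98), length = 12.7
  seg 3: (23.68,4.98) -> (23.68,17.68), length = 12.7
  seg 4: (23.68,17.68) -> (14.7,26.661), length = 12.7
  seg 5: (14.7,26.661) -> (2,26.661), length = 12.7
  seg 6: (2,26.661) -> (-6.98,17.68), length = 12.7
  seg 7: (-6.98,17.68) -> (-4.223,14.923), length = 3.9
Total = 80.1

Answer: 80.1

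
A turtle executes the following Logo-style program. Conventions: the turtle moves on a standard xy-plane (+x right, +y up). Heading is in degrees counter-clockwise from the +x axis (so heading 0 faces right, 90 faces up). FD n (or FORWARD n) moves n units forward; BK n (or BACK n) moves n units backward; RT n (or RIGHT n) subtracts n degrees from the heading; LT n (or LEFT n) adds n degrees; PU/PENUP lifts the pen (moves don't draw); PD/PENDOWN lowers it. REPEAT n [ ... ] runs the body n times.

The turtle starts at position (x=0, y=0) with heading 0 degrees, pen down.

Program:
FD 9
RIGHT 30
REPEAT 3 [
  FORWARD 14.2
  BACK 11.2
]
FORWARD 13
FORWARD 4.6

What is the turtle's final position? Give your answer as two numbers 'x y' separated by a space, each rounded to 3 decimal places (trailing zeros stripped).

Answer: 32.036 -13.3

Derivation:
Executing turtle program step by step:
Start: pos=(0,0), heading=0, pen down
FD 9: (0,0) -> (9,0) [heading=0, draw]
RT 30: heading 0 -> 330
REPEAT 3 [
  -- iteration 1/3 --
  FD 14.2: (9,0) -> (21.298,-7.1) [heading=330, draw]
  BK 11.2: (21.298,-7.1) -> (11.598,-1.5) [heading=330, draw]
  -- iteration 2/3 --
  FD 14.2: (11.598,-1.5) -> (23.896,-8.6) [heading=330, draw]
  BK 11.2: (23.896,-8.6) -> (14.196,-3) [heading=330, draw]
  -- iteration 3/3 --
  FD 14.2: (14.196,-3) -> (26.494,-10.1) [heading=330, draw]
  BK 11.2: (26.494,-10.1) -> (16.794,-4.5) [heading=330, draw]
]
FD 13: (16.794,-4.5) -> (28.053,-11) [heading=330, draw]
FD 4.6: (28.053,-11) -> (32.036,-13.3) [heading=330, draw]
Final: pos=(32.036,-13.3), heading=330, 9 segment(s) drawn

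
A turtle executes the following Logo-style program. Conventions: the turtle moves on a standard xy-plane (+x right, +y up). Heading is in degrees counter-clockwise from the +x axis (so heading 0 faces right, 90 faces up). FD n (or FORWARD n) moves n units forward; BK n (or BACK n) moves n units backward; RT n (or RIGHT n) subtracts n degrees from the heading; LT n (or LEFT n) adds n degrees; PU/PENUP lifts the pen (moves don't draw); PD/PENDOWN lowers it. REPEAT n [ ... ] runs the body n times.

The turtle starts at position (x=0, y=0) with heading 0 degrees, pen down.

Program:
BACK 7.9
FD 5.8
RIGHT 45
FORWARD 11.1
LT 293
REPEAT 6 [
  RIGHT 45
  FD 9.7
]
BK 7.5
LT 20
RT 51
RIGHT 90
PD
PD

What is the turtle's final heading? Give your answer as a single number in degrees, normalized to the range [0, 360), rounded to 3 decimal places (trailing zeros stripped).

Answer: 217

Derivation:
Executing turtle program step by step:
Start: pos=(0,0), heading=0, pen down
BK 7.9: (0,0) -> (-7.9,0) [heading=0, draw]
FD 5.8: (-7.9,0) -> (-2.1,0) [heading=0, draw]
RT 45: heading 0 -> 315
FD 11.1: (-2.1,0) -> (5.749,-7.849) [heading=315, draw]
LT 293: heading 315 -> 248
REPEAT 6 [
  -- iteration 1/6 --
  RT 45: heading 248 -> 203
  FD 9.7: (5.749,-7.849) -> (-3.18,-11.639) [heading=203, draw]
  -- iteration 2/6 --
  RT 45: heading 203 -> 158
  FD 9.7: (-3.18,-11.639) -> (-12.174,-8.005) [heading=158, draw]
  -- iteration 3/6 --
  RT 45: heading 158 -> 113
  FD 9.7: (-12.174,-8.005) -> (-15.964,0.924) [heading=113, draw]
  -- iteration 4/6 --
  RT 45: heading 113 -> 68
  FD 9.7: (-15.964,0.924) -> (-12.33,9.917) [heading=68, draw]
  -- iteration 5/6 --
  RT 45: heading 68 -> 23
  FD 9.7: (-12.33,9.917) -> (-3.401,13.707) [heading=23, draw]
  -- iteration 6/6 --
  RT 45: heading 23 -> 338
  FD 9.7: (-3.401,13.707) -> (5.592,10.074) [heading=338, draw]
]
BK 7.5: (5.592,10.074) -> (-1.361,12.883) [heading=338, draw]
LT 20: heading 338 -> 358
RT 51: heading 358 -> 307
RT 90: heading 307 -> 217
PD: pen down
PD: pen down
Final: pos=(-1.361,12.883), heading=217, 10 segment(s) drawn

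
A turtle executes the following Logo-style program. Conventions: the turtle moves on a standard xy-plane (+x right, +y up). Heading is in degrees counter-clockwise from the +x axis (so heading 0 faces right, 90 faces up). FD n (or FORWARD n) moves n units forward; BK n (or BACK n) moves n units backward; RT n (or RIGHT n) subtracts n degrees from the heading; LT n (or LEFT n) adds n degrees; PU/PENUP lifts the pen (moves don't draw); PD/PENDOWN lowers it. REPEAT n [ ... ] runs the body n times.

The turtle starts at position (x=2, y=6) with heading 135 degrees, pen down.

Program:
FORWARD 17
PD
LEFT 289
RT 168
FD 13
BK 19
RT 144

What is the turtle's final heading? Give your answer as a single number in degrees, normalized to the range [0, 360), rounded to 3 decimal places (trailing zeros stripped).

Executing turtle program step by step:
Start: pos=(2,6), heading=135, pen down
FD 17: (2,6) -> (-10.021,18.021) [heading=135, draw]
PD: pen down
LT 289: heading 135 -> 64
RT 168: heading 64 -> 256
FD 13: (-10.021,18.021) -> (-13.166,5.407) [heading=256, draw]
BK 19: (-13.166,5.407) -> (-8.569,23.843) [heading=256, draw]
RT 144: heading 256 -> 112
Final: pos=(-8.569,23.843), heading=112, 3 segment(s) drawn

Answer: 112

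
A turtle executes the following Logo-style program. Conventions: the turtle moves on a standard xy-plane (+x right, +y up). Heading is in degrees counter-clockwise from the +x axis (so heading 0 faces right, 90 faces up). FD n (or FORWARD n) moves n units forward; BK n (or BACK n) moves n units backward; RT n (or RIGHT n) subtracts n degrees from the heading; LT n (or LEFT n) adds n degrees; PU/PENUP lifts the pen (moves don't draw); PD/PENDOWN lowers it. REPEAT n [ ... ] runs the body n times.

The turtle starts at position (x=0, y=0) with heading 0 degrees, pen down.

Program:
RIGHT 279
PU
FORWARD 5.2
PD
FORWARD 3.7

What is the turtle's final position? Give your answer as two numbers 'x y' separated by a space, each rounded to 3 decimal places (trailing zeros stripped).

Answer: 1.392 8.79

Derivation:
Executing turtle program step by step:
Start: pos=(0,0), heading=0, pen down
RT 279: heading 0 -> 81
PU: pen up
FD 5.2: (0,0) -> (0.813,5.136) [heading=81, move]
PD: pen down
FD 3.7: (0.813,5.136) -> (1.392,8.79) [heading=81, draw]
Final: pos=(1.392,8.79), heading=81, 1 segment(s) drawn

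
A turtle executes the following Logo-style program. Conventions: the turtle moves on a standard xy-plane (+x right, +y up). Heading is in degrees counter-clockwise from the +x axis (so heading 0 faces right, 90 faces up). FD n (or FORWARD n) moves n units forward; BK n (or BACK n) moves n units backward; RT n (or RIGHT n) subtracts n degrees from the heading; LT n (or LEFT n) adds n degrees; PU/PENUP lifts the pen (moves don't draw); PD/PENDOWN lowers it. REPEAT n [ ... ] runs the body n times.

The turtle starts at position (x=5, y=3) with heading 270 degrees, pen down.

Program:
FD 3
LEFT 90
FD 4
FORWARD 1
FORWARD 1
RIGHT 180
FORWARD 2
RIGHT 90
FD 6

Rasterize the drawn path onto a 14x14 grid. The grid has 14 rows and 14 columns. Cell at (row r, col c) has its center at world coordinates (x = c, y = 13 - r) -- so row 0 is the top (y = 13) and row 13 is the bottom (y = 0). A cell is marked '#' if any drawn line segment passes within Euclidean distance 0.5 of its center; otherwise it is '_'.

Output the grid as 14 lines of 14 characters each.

Answer: ______________
______________
______________
______________
______________
______________
______________
_________#____
_________#____
_________#____
_____#___#____
_____#___#____
_____#___#____
_____#######__

Derivation:
Segment 0: (5,3) -> (5,0)
Segment 1: (5,0) -> (9,-0)
Segment 2: (9,-0) -> (10,-0)
Segment 3: (10,-0) -> (11,-0)
Segment 4: (11,-0) -> (9,-0)
Segment 5: (9,-0) -> (9,6)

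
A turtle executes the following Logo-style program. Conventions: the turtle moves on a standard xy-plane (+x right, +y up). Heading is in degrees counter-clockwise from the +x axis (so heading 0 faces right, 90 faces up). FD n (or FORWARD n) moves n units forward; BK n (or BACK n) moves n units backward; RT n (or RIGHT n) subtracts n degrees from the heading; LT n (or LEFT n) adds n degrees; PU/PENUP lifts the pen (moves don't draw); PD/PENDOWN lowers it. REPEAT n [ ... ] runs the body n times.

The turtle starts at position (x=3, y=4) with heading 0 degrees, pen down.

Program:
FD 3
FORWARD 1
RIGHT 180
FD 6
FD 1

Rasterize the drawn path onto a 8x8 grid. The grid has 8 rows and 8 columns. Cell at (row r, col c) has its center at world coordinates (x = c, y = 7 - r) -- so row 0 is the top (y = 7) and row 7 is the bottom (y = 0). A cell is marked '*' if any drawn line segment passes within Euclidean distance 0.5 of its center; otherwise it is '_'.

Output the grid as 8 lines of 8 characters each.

Segment 0: (3,4) -> (6,4)
Segment 1: (6,4) -> (7,4)
Segment 2: (7,4) -> (1,4)
Segment 3: (1,4) -> (0,4)

Answer: ________
________
________
********
________
________
________
________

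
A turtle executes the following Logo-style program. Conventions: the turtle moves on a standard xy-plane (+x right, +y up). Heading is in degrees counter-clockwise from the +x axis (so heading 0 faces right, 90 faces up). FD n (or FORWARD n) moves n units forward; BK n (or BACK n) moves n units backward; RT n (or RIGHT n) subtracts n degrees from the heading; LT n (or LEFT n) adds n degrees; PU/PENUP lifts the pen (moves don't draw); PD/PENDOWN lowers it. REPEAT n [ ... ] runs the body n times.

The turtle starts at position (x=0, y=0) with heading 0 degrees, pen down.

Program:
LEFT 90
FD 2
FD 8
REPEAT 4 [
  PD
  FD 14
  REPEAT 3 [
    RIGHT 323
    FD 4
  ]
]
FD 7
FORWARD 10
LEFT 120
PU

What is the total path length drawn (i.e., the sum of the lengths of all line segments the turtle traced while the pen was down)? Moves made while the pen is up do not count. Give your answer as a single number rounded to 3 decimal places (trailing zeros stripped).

Answer: 131

Derivation:
Executing turtle program step by step:
Start: pos=(0,0), heading=0, pen down
LT 90: heading 0 -> 90
FD 2: (0,0) -> (0,2) [heading=90, draw]
FD 8: (0,2) -> (0,10) [heading=90, draw]
REPEAT 4 [
  -- iteration 1/4 --
  PD: pen down
  FD 14: (0,10) -> (0,24) [heading=90, draw]
  REPEAT 3 [
    -- iteration 1/3 --
    RT 323: heading 90 -> 127
    FD 4: (0,24) -> (-2.407,27.195) [heading=127, draw]
    -- iteration 2/3 --
    RT 323: heading 127 -> 164
    FD 4: (-2.407,27.195) -> (-6.252,28.297) [heading=164, draw]
    -- iteration 3/3 --
    RT 323: heading 164 -> 201
    FD 4: (-6.252,28.297) -> (-9.987,26.864) [heading=201, draw]
  ]
  -- iteration 2/4 --
  PD: pen down
  FD 14: (-9.987,26.864) -> (-23.057,21.846) [heading=201, draw]
  REPEAT 3 [
    -- iteration 1/3 --
    RT 323: heading 201 -> 238
    FD 4: (-23.057,21.846) -> (-25.176,18.454) [heading=238, draw]
    -- iteration 2/3 --
    RT 323: heading 238 -> 275
    FD 4: (-25.176,18.454) -> (-24.828,14.469) [heading=275, draw]
    -- iteration 3/3 --
    RT 323: heading 275 -> 312
    FD 4: (-24.828,14.469) -> (-22.151,11.497) [heading=312, draw]
  ]
  -- iteration 3/4 --
  PD: pen down
  FD 14: (-22.151,11.497) -> (-12.783,1.093) [heading=312, draw]
  REPEAT 3 [
    -- iteration 1/3 --
    RT 323: heading 312 -> 349
    FD 4: (-12.783,1.093) -> (-8.857,0.33) [heading=349, draw]
    -- iteration 2/3 --
    RT 323: heading 349 -> 26
    FD 4: (-8.857,0.33) -> (-5.262,2.083) [heading=26, draw]
    -- iteration 3/3 --
    RT 323: heading 26 -> 63
    FD 4: (-5.262,2.083) -> (-3.446,5.647) [heading=63, draw]
  ]
  -- iteration 4/4 --
  PD: pen down
  FD 14: (-3.446,5.647) -> (2.91,18.121) [heading=63, draw]
  REPEAT 3 [
    -- iteration 1/3 --
    RT 323: heading 63 -> 100
    FD 4: (2.91,18.121) -> (2.215,22.06) [heading=100, draw]
    -- iteration 2/3 --
    RT 323: heading 100 -> 137
    FD 4: (2.215,22.06) -> (-0.71,24.788) [heading=137, draw]
    -- iteration 3/3 --
    RT 323: heading 137 -> 174
    FD 4: (-0.71,24.788) -> (-4.688,25.207) [heading=174, draw]
  ]
]
FD 7: (-4.688,25.207) -> (-11.65,25.938) [heading=174, draw]
FD 10: (-11.65,25.938) -> (-21.595,26.984) [heading=174, draw]
LT 120: heading 174 -> 294
PU: pen up
Final: pos=(-21.595,26.984), heading=294, 20 segment(s) drawn

Segment lengths:
  seg 1: (0,0) -> (0,2), length = 2
  seg 2: (0,2) -> (0,10), length = 8
  seg 3: (0,10) -> (0,24), length = 14
  seg 4: (0,24) -> (-2.407,27.195), length = 4
  seg 5: (-2.407,27.195) -> (-6.252,28.297), length = 4
  seg 6: (-6.252,28.297) -> (-9.987,26.864), length = 4
  seg 7: (-9.987,26.864) -> (-23.057,21.846), length = 14
  seg 8: (-23.057,21.846) -> (-25.176,18.454), length = 4
  seg 9: (-25.176,18.454) -> (-24.828,14.469), length = 4
  seg 10: (-24.828,14.469) -> (-22.151,11.497), length = 4
  seg 11: (-22.151,11.497) -> (-12.783,1.093), length = 14
  seg 12: (-12.783,1.093) -> (-8.857,0.33), length = 4
  seg 13: (-8.857,0.33) -> (-5.262,2.083), length = 4
  seg 14: (-5.262,2.083) -> (-3.446,5.647), length = 4
  seg 15: (-3.446,5.647) -> (2.91,18.121), length = 14
  seg 16: (2.91,18.121) -> (2.215,22.06), length = 4
  seg 17: (2.215,22.06) -> (-0.71,24.788), length = 4
  seg 18: (-0.71,24.788) -> (-4.688,25.207), length = 4
  seg 19: (-4.688,25.207) -> (-11.65,25.938), length = 7
  seg 20: (-11.65,25.938) -> (-21.595,26.984), length = 10
Total = 131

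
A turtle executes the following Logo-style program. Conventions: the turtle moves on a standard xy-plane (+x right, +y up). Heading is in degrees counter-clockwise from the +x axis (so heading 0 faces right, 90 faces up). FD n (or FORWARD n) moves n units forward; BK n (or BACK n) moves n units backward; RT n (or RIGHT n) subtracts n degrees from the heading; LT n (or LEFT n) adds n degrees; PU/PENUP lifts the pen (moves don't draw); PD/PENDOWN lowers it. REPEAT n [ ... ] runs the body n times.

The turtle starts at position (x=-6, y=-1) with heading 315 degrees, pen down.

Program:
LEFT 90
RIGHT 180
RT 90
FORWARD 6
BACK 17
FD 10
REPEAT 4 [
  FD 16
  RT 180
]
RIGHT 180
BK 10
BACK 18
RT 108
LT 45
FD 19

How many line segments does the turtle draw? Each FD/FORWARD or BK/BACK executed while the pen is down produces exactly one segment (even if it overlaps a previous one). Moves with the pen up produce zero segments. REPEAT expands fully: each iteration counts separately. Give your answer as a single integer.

Answer: 10

Derivation:
Executing turtle program step by step:
Start: pos=(-6,-1), heading=315, pen down
LT 90: heading 315 -> 45
RT 180: heading 45 -> 225
RT 90: heading 225 -> 135
FD 6: (-6,-1) -> (-10.243,3.243) [heading=135, draw]
BK 17: (-10.243,3.243) -> (1.778,-8.778) [heading=135, draw]
FD 10: (1.778,-8.778) -> (-5.293,-1.707) [heading=135, draw]
REPEAT 4 [
  -- iteration 1/4 --
  FD 16: (-5.293,-1.707) -> (-16.607,9.607) [heading=135, draw]
  RT 180: heading 135 -> 315
  -- iteration 2/4 --
  FD 16: (-16.607,9.607) -> (-5.293,-1.707) [heading=315, draw]
  RT 180: heading 315 -> 135
  -- iteration 3/4 --
  FD 16: (-5.293,-1.707) -> (-16.607,9.607) [heading=135, draw]
  RT 180: heading 135 -> 315
  -- iteration 4/4 --
  FD 16: (-16.607,9.607) -> (-5.293,-1.707) [heading=315, draw]
  RT 180: heading 315 -> 135
]
RT 180: heading 135 -> 315
BK 10: (-5.293,-1.707) -> (-12.364,5.364) [heading=315, draw]
BK 18: (-12.364,5.364) -> (-25.092,18.092) [heading=315, draw]
RT 108: heading 315 -> 207
LT 45: heading 207 -> 252
FD 19: (-25.092,18.092) -> (-30.963,0.022) [heading=252, draw]
Final: pos=(-30.963,0.022), heading=252, 10 segment(s) drawn
Segments drawn: 10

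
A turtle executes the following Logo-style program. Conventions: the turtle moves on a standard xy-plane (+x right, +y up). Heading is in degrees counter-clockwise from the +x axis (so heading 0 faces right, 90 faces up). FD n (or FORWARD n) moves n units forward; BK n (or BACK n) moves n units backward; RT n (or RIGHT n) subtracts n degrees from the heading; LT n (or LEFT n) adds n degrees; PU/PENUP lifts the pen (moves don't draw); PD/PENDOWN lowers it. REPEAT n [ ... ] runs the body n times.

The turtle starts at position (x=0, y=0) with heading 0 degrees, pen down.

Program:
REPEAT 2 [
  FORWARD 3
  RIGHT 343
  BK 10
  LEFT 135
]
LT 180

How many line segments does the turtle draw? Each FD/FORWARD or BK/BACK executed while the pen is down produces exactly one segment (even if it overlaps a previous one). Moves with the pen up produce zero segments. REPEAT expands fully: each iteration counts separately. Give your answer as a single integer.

Answer: 4

Derivation:
Executing turtle program step by step:
Start: pos=(0,0), heading=0, pen down
REPEAT 2 [
  -- iteration 1/2 --
  FD 3: (0,0) -> (3,0) [heading=0, draw]
  RT 343: heading 0 -> 17
  BK 10: (3,0) -> (-6.563,-2.924) [heading=17, draw]
  LT 135: heading 17 -> 152
  -- iteration 2/2 --
  FD 3: (-6.563,-2.924) -> (-9.212,-1.515) [heading=152, draw]
  RT 343: heading 152 -> 169
  BK 10: (-9.212,-1.515) -> (0.604,-3.423) [heading=169, draw]
  LT 135: heading 169 -> 304
]
LT 180: heading 304 -> 124
Final: pos=(0.604,-3.423), heading=124, 4 segment(s) drawn
Segments drawn: 4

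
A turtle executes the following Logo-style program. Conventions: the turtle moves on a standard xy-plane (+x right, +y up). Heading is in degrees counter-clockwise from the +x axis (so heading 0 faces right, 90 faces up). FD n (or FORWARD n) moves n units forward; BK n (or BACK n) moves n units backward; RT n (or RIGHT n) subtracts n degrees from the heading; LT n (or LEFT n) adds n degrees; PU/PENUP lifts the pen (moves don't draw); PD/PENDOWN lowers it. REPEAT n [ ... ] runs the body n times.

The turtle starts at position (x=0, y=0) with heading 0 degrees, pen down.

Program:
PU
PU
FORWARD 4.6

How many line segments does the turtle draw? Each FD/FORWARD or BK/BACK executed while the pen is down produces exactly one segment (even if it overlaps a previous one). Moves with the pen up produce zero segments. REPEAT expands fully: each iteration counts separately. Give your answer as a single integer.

Answer: 0

Derivation:
Executing turtle program step by step:
Start: pos=(0,0), heading=0, pen down
PU: pen up
PU: pen up
FD 4.6: (0,0) -> (4.6,0) [heading=0, move]
Final: pos=(4.6,0), heading=0, 0 segment(s) drawn
Segments drawn: 0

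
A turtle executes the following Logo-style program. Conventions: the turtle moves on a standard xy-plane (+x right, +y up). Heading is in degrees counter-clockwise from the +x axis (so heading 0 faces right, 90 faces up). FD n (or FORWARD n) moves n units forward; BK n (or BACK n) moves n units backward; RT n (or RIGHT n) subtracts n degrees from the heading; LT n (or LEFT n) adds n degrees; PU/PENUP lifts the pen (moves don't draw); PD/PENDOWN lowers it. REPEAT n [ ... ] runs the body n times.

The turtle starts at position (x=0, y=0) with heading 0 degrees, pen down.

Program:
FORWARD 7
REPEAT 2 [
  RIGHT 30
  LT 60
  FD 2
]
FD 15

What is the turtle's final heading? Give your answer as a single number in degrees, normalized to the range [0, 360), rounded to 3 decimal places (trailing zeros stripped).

Answer: 60

Derivation:
Executing turtle program step by step:
Start: pos=(0,0), heading=0, pen down
FD 7: (0,0) -> (7,0) [heading=0, draw]
REPEAT 2 [
  -- iteration 1/2 --
  RT 30: heading 0 -> 330
  LT 60: heading 330 -> 30
  FD 2: (7,0) -> (8.732,1) [heading=30, draw]
  -- iteration 2/2 --
  RT 30: heading 30 -> 0
  LT 60: heading 0 -> 60
  FD 2: (8.732,1) -> (9.732,2.732) [heading=60, draw]
]
FD 15: (9.732,2.732) -> (17.232,15.722) [heading=60, draw]
Final: pos=(17.232,15.722), heading=60, 4 segment(s) drawn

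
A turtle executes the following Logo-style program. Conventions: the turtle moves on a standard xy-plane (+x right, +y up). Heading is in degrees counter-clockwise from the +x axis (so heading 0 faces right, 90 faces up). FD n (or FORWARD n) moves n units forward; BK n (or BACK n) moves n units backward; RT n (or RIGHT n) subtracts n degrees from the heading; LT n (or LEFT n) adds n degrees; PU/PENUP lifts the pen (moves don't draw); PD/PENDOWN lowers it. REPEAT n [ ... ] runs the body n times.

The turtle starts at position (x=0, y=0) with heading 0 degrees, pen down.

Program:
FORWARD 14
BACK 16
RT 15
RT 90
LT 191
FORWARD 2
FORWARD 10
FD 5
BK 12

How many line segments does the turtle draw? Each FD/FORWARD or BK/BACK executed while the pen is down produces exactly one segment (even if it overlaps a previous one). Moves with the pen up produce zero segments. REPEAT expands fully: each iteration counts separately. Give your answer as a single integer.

Answer: 6

Derivation:
Executing turtle program step by step:
Start: pos=(0,0), heading=0, pen down
FD 14: (0,0) -> (14,0) [heading=0, draw]
BK 16: (14,0) -> (-2,0) [heading=0, draw]
RT 15: heading 0 -> 345
RT 90: heading 345 -> 255
LT 191: heading 255 -> 86
FD 2: (-2,0) -> (-1.86,1.995) [heading=86, draw]
FD 10: (-1.86,1.995) -> (-1.163,11.971) [heading=86, draw]
FD 5: (-1.163,11.971) -> (-0.814,16.959) [heading=86, draw]
BK 12: (-0.814,16.959) -> (-1.651,4.988) [heading=86, draw]
Final: pos=(-1.651,4.988), heading=86, 6 segment(s) drawn
Segments drawn: 6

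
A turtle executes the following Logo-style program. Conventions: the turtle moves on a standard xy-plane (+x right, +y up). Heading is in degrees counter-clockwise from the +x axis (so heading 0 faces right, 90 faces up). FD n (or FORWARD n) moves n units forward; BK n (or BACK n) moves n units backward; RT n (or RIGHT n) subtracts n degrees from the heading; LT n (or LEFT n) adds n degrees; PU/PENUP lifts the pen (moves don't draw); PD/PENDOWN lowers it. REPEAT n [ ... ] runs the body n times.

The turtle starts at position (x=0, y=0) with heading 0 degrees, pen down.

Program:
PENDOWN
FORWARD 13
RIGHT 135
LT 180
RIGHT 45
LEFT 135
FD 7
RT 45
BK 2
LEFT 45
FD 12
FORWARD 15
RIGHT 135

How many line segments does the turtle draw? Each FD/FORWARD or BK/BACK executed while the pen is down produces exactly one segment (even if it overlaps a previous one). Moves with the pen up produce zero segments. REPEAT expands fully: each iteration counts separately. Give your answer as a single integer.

Answer: 5

Derivation:
Executing turtle program step by step:
Start: pos=(0,0), heading=0, pen down
PD: pen down
FD 13: (0,0) -> (13,0) [heading=0, draw]
RT 135: heading 0 -> 225
LT 180: heading 225 -> 45
RT 45: heading 45 -> 0
LT 135: heading 0 -> 135
FD 7: (13,0) -> (8.05,4.95) [heading=135, draw]
RT 45: heading 135 -> 90
BK 2: (8.05,4.95) -> (8.05,2.95) [heading=90, draw]
LT 45: heading 90 -> 135
FD 12: (8.05,2.95) -> (-0.435,11.435) [heading=135, draw]
FD 15: (-0.435,11.435) -> (-11.042,22.042) [heading=135, draw]
RT 135: heading 135 -> 0
Final: pos=(-11.042,22.042), heading=0, 5 segment(s) drawn
Segments drawn: 5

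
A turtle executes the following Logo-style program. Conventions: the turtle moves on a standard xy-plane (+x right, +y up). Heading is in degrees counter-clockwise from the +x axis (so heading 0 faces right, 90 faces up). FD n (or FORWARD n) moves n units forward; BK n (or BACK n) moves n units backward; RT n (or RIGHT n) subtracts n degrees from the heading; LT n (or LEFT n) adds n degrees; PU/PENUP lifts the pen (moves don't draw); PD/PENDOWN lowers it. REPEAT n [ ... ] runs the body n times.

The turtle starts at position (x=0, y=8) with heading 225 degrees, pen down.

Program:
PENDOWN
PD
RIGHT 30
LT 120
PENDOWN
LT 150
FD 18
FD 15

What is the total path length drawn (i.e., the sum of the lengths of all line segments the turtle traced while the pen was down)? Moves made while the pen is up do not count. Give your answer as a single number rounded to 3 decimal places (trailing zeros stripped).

Answer: 33

Derivation:
Executing turtle program step by step:
Start: pos=(0,8), heading=225, pen down
PD: pen down
PD: pen down
RT 30: heading 225 -> 195
LT 120: heading 195 -> 315
PD: pen down
LT 150: heading 315 -> 105
FD 18: (0,8) -> (-4.659,25.387) [heading=105, draw]
FD 15: (-4.659,25.387) -> (-8.541,39.876) [heading=105, draw]
Final: pos=(-8.541,39.876), heading=105, 2 segment(s) drawn

Segment lengths:
  seg 1: (0,8) -> (-4.659,25.387), length = 18
  seg 2: (-4.659,25.387) -> (-8.541,39.876), length = 15
Total = 33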